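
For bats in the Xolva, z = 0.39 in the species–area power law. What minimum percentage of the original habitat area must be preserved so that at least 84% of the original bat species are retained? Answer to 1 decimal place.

Need (A_new/A_old)^0.39 = 0.84, so A_new/A_old = 0.84^(1/0.39) = 0.84^2.564
ln(A_new/A_old) = ln 0.84 / 0.39 = -0.1744 / 0.39 = -0.4471
A_new/A_old = e^-0.4471 ≈ 0.6395

64.0%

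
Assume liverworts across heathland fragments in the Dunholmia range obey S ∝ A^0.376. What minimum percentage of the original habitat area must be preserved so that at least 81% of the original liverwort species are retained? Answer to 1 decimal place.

57.1%

Need (A_new/A_old)^0.376 = 0.81, so A_new/A_old = 0.81^(1/0.376) = 0.81^2.66
ln(A_new/A_old) = ln 0.81 / 0.376 = -0.2107 / 0.376 = -0.5604
A_new/A_old = e^-0.5604 ≈ 0.571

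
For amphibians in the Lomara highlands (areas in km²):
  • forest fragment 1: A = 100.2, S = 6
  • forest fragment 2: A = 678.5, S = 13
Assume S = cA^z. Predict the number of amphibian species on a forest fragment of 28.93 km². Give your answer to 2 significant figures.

3.6

z = ln(13/6) / ln(678.5/100.2) = 0.7732 / 1.9127 = 0.4042
c = 6 / 100.2^0.4042 = 6 / 6.439 = 0.9318
S₃ = 0.9318 × 28.93^0.4042 = 0.9318 × 3.897 ≈ 3.631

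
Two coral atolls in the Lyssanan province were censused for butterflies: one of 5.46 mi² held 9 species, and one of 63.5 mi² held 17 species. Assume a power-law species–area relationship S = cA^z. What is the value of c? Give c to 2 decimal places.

z = ln(S₂/S₁) / ln(A₂/A₁) = ln(17/9) / ln(63.5/5.46) = 0.6360 / 2.4536 = 0.2592
c = S₁ / A₁^z = 9 / 5.46^0.2592 = 9 / 1.553 = 5.796

5.80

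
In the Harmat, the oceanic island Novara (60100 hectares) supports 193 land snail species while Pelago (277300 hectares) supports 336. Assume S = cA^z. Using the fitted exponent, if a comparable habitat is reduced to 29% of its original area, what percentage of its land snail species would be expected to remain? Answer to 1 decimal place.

63.8%

z = ln(336/193) / ln(277300/60100) = 0.5544 / 1.5291 = 0.3626
S_new/S_old = (A_new/A_old)^z = 0.29^0.3626 = exp(0.3626 × -1.2379) = 0.6384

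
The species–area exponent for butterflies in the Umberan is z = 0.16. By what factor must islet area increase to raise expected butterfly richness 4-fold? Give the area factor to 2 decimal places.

5792.62

(A₂/A₁)^0.16 = 4, so A₂/A₁ = 4^(1/0.16) = 4^6.25
ln(A₂/A₁) = ln 4 / 0.16 = 1.3863 / 0.16 = 8.6643
A₂/A₁ = e^8.6643 ≈ 5793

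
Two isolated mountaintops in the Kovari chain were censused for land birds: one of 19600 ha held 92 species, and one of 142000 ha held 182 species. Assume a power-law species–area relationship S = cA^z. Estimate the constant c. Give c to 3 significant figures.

z = ln(S₂/S₁) / ln(A₂/A₁) = ln(182/92) / ln(142000/19600) = 0.6822 / 1.9803 = 0.3445
c = S₁ / A₁^z = 92 / 19600^0.3445 = 92 / 30.11 = 3.056

3.06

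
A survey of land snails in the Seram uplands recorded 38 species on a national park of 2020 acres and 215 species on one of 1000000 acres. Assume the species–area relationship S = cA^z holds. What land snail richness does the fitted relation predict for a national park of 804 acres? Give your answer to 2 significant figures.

z = ln(215/38) / ln(1000000/2020) = 1.7331 / 6.2047 = 0.2793
c = 38 / 2020^0.2793 = 38 / 8.38 = 4.535
S₃ = 4.535 × 804^0.2793 = 4.535 × 6.479 ≈ 29.38

29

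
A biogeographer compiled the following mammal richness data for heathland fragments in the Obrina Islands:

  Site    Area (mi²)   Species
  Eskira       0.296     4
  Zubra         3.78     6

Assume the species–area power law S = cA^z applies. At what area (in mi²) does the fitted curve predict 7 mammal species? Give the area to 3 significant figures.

9.96 mi²

z = ln(6/4) / ln(3.78/0.296) = 0.4055 / 2.5471 = 0.1592
c = 4 / 0.296^0.1592 = 4 / 0.8238 = 4.855
A = (7/4.855)^(1/0.1592) ⇒ ln A = ln(1.442)/0.1592 = 2.2981
A = e^2.2981 ≈ 9.955 mi²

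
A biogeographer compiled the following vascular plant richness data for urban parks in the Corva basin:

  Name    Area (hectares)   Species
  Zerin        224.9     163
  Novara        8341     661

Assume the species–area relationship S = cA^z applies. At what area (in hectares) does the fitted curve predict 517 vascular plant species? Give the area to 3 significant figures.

z = ln(661/163) / ln(8341/224.9) = 1.4000 / 3.6133 = 0.3875
c = 163 / 224.9^0.3875 = 163 / 8.153 = 19.99
A = (517/19.99)^(1/0.3875) ⇒ ln A = ln(25.86)/0.3875 = 8.3948
A = e^8.3948 ≈ 4424 hectares

4420 hectares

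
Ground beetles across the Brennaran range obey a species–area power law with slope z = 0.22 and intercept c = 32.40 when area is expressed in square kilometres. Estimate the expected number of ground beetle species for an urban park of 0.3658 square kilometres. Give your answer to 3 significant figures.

26.0

S = 32.4 × 0.3658^0.22
ln S = ln 32.4 + 0.22 × ln 0.3658 = 3.4782 + 0.22 × -1.0057 = 3.2569
S = e^3.2569 ≈ 25.97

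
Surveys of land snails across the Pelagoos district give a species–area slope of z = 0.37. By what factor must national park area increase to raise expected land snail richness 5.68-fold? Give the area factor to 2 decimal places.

(A₂/A₁)^0.37 = 5.68, so A₂/A₁ = 5.68^(1/0.37) = 5.68^2.703
ln(A₂/A₁) = ln 5.68 / 0.37 = 1.7370 / 0.37 = 4.6945
A₂/A₁ = e^4.6945 ≈ 109.3

109.34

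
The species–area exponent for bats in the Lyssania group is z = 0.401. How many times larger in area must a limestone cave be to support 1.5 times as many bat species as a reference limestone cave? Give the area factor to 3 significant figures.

2.75

(A₂/A₁)^0.401 = 1.5, so A₂/A₁ = 1.5^(1/0.401) = 1.5^2.494
ln(A₂/A₁) = ln 1.5 / 0.401 = 0.4055 / 0.401 = 1.0111
A₂/A₁ = e^1.0111 ≈ 2.749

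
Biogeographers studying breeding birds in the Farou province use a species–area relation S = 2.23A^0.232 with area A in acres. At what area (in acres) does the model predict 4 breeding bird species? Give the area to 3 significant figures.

4 = 2.23 × A^0.232  ⇒  A^0.232 = 4/2.23 = 1.794
ln A = ln(1.794) / 0.232 = 0.5843 / 0.232 = 2.5185
A = e^2.5185 ≈ 12.41 acres

12.4 acres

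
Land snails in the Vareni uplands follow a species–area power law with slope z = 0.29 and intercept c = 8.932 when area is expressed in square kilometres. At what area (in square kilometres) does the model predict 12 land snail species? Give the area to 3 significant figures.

12 = 8.932 × A^0.29  ⇒  A^0.29 = 12/8.932 = 1.343
ln A = ln(1.343) / 0.29 = 0.2953 / 0.29 = 1.0182
A = e^1.0182 ≈ 2.768 square kilometres

2.77 square kilometres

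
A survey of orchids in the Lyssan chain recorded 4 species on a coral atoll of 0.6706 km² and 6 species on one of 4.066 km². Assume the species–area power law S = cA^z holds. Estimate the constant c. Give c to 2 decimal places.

4.38

z = ln(S₂/S₁) / ln(A₂/A₁) = ln(6/4) / ln(4.066/0.6706) = 0.4055 / 1.8022 = 0.2250
c = S₁ / A₁^z = 4 / 0.6706^0.2250 = 4 / 0.914 = 4.376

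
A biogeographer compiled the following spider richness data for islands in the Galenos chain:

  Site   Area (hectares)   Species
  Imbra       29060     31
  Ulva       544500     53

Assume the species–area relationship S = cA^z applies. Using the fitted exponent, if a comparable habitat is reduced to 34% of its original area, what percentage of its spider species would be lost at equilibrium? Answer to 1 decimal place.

17.9%

z = ln(53/31) / ln(544500/29060) = 0.5363 / 2.9305 = 0.1830
S_new/S_old = (A_new/A_old)^z = 0.34^0.1830 = exp(0.1830 × -1.0788) = 0.8208
Fraction lost = 1 − 0.8208 = 0.1792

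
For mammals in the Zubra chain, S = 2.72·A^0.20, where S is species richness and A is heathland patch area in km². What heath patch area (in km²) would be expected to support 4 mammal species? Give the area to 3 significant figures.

6.88 km²

4 = 2.72 × A^0.2  ⇒  A^0.2 = 4/2.72 = 1.471
ln A = ln(1.471) / 0.2 = 0.3857 / 0.2 = 1.9283
A = e^1.9283 ≈ 6.878 km²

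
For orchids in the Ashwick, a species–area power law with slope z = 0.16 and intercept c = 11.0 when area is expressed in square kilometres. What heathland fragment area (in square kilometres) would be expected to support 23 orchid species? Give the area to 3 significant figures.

100 square kilometres

23 = 11 × A^0.16  ⇒  A^0.16 = 23/11 = 2.091
ln A = ln(2.091) / 0.16 = 0.7376 / 0.16 = 4.6100
A = e^4.6100 ≈ 100.5 square kilometres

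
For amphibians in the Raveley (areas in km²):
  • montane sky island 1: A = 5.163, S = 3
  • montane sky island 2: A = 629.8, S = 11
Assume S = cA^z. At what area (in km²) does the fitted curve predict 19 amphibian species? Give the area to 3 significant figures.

z = ln(11/3) / ln(629.8/5.163) = 1.2993 / 4.8039 = 0.2705
c = 3 / 5.163^0.2705 = 3 / 1.559 = 1.924
A = (19/1.924)^(1/0.2705) ⇒ ln A = ln(9.873)/0.2705 = 8.4662
A = e^8.4662 ≈ 4751 km²

4750 km²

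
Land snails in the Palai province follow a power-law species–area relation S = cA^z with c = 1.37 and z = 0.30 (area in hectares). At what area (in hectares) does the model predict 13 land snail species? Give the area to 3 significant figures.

13 = 1.37 × A^0.3  ⇒  A^0.3 = 13/1.37 = 9.489
ln A = ln(9.489) / 0.3 = 2.2501 / 0.3 = 7.5005
A = e^7.5005 ≈ 1809 hectares

1810 hectares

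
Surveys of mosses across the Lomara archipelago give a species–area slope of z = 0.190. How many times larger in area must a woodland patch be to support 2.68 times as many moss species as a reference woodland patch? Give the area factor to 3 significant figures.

(A₂/A₁)^0.19 = 2.68, so A₂/A₁ = 2.68^(1/0.19) = 2.68^5.263
ln(A₂/A₁) = ln 2.68 / 0.19 = 0.9858 / 0.19 = 5.1885
A₂/A₁ = e^5.1885 ≈ 179.2

179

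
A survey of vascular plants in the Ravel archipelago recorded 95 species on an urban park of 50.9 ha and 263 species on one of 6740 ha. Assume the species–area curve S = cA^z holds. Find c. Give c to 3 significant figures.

41.9

z = ln(S₂/S₁) / ln(A₂/A₁) = ln(263/95) / ln(6740/50.9) = 1.0183 / 4.8860 = 0.2084
c = S₁ / A₁^z = 95 / 50.9^0.2084 = 95 / 2.268 = 41.88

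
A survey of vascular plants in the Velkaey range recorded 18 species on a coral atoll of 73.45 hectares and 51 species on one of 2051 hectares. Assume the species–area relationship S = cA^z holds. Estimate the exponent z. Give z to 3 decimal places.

0.313

Taking logs: ln S = ln c + z ln A, so z = (ln S₂ − ln S₁)/(ln A₂ − ln A₁).
z = ln(51/18) / ln(2051/73.45) = ln(2.833) / ln(27.92) = 1.0415 / 3.3295 = 0.3128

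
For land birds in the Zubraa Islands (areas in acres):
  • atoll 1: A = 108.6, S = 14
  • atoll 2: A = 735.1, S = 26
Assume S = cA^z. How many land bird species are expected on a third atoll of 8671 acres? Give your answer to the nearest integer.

58

z = ln(26/14) / ln(735.1/108.6) = 0.6190 / 1.9123 = 0.3237
c = 14 / 108.6^0.3237 = 14 / 4.561 = 3.07
S₃ = 3.07 × 8671^0.3237 = 3.07 × 18.83 ≈ 57.8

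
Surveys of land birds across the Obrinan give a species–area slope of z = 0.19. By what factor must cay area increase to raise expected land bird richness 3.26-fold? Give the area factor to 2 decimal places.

(A₂/A₁)^0.19 = 3.26, so A₂/A₁ = 3.26^(1/0.19) = 3.26^5.263
ln(A₂/A₁) = ln 3.26 / 0.19 = 1.1817 / 0.19 = 6.2196
A₂/A₁ = e^6.2196 ≈ 502.5

502.51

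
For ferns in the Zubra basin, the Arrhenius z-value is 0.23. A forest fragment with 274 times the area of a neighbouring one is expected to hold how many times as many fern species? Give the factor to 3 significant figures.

S₂/S₁ = (A₂/A₁)^z = 274^0.23
ln(S₂/S₁) = 0.23 × ln 274 = 0.23 × 5.6131 = 1.2910
S₂/S₁ = e^1.2910 ≈ 3.636

3.64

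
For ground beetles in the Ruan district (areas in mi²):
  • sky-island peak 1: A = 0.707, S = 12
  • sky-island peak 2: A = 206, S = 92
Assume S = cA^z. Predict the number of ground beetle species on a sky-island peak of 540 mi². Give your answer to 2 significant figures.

130

z = ln(92/12) / ln(206/0.707) = 2.0369 / 5.6746 = 0.3589
c = 12 / 0.707^0.3589 = 12 / 0.883 = 13.59
S₃ = 13.59 × 540^0.3589 = 13.59 × 9.567 ≈ 130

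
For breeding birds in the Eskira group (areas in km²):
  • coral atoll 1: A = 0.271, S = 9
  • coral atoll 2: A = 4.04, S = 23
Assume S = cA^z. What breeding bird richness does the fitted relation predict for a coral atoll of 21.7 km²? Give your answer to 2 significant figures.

41

z = ln(23/9) / ln(4.04/0.271) = 0.9383 / 2.7019 = 0.3473
c = 9 / 0.271^0.3473 = 9 / 0.6355 = 14.16
S₃ = 14.16 × 21.7^0.3473 = 14.16 × 2.911 ≈ 41.23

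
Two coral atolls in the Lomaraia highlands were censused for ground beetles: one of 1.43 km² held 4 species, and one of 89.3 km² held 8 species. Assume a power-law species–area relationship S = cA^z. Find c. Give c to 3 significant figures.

z = ln(S₂/S₁) / ln(A₂/A₁) = ln(8/4) / ln(89.3/1.43) = 0.6931 / 4.1343 = 0.1677
c = S₁ / A₁^z = 4 / 1.43^0.1677 = 4 / 1.062 = 3.767

3.77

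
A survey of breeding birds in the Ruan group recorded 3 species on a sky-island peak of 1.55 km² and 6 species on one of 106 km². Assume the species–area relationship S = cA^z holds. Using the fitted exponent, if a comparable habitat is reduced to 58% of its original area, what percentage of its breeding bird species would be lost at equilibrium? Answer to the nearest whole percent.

z = ln(6/3) / ln(106/1.55) = 0.6931 / 4.2252 = 0.1641
S_new/S_old = (A_new/A_old)^z = 0.58^0.1641 = exp(0.1641 × -0.5447) = 0.9145
Fraction lost = 1 − 0.9145 = 0.08549

9%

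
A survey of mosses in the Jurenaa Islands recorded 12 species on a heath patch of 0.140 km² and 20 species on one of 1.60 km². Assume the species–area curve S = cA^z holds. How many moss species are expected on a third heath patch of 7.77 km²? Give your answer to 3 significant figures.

z = ln(20/12) / ln(1.6/0.14) = 0.5108 / 2.4361 = 0.2097
c = 12 / 0.14^0.2097 = 12 / 0.6621 = 18.12
S₃ = 18.12 × 7.77^0.2097 = 18.12 × 1.537 ≈ 27.86

27.9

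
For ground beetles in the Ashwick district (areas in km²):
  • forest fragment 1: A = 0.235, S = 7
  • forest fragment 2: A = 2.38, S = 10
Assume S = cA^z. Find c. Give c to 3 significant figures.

8.75

z = ln(S₂/S₁) / ln(A₂/A₁) = ln(10/7) / ln(2.38/0.235) = 0.3567 / 2.3153 = 0.1541
c = S₁ / A₁^z = 7 / 0.235^0.1541 = 7 / 0.8 = 8.75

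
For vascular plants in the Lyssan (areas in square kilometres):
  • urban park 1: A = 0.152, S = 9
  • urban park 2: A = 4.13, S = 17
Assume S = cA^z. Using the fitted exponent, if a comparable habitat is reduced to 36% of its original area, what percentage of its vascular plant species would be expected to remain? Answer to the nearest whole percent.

82%

z = ln(17/9) / ln(4.13/0.152) = 0.6360 / 3.3022 = 0.1926
S_new/S_old = (A_new/A_old)^z = 0.36^0.1926 = exp(0.1926 × -1.0217) = 0.8214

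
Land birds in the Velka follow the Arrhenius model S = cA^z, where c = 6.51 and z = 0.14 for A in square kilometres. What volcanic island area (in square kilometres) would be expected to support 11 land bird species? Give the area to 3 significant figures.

11 = 6.51 × A^0.14  ⇒  A^0.14 = 11/6.51 = 1.69
ln A = ln(1.69) / 0.14 = 0.5246 / 0.14 = 3.7468
A = e^3.7468 ≈ 42.39 square kilometres

42.4 square kilometres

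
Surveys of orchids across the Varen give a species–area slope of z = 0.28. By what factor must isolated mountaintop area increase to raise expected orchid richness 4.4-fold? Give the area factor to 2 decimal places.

(A₂/A₁)^0.28 = 4.4, so A₂/A₁ = 4.4^(1/0.28) = 4.4^3.571
ln(A₂/A₁) = ln 4.4 / 0.28 = 1.4816 / 0.28 = 5.2914
A₂/A₁ = e^5.2914 ≈ 198.6

198.63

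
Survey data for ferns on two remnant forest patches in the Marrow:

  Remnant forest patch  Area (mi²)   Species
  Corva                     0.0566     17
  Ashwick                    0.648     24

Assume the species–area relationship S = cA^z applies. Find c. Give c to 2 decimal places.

25.52

z = ln(S₂/S₁) / ln(A₂/A₁) = ln(24/17) / ln(0.648/0.0566) = 0.3448 / 2.4379 = 0.1415
c = S₁ / A₁^z = 17 / 0.0566^0.1415 = 17 / 0.6662 = 25.52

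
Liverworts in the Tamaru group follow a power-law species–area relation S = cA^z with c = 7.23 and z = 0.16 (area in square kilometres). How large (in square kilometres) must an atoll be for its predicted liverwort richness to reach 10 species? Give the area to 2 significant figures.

10 = 7.23 × A^0.16  ⇒  A^0.16 = 10/7.23 = 1.383
ln A = ln(1.383) / 0.16 = 0.3243 / 0.16 = 2.0272
A = e^2.0272 ≈ 7.593 square kilometres

7.6 square kilometres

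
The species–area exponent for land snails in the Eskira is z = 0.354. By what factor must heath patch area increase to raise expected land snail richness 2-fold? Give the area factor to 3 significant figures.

(A₂/A₁)^0.354 = 2, so A₂/A₁ = 2^(1/0.354) = 2^2.825
ln(A₂/A₁) = ln 2 / 0.354 = 0.6931 / 0.354 = 1.9580
A₂/A₁ = e^1.9580 ≈ 7.085

7.09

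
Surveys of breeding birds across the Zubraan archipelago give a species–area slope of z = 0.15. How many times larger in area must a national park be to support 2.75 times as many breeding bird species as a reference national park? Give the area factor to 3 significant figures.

(A₂/A₁)^0.15 = 2.75, so A₂/A₁ = 2.75^(1/0.15) = 2.75^6.667
ln(A₂/A₁) = ln 2.75 / 0.15 = 1.0116 / 0.15 = 6.7440
A₂/A₁ = e^6.7440 ≈ 849

849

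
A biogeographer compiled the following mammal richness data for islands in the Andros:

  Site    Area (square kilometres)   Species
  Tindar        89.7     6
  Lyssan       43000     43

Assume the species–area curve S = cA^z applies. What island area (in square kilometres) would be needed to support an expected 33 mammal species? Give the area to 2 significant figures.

19000 square kilometres

z = ln(43/6) / ln(43000/89.7) = 1.9694 / 6.1725 = 0.3191
c = 6 / 89.7^0.3191 = 6 / 4.198 = 1.429
A = (33/1.429)^(1/0.3191) ⇒ ln A = ln(23.09)/0.3191 = 9.8394
A = e^9.8394 ≈ 18758 square kilometres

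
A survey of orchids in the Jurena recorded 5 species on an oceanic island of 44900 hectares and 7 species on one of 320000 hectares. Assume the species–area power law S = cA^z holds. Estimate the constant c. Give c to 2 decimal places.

0.80

z = ln(S₂/S₁) / ln(A₂/A₁) = ln(7/5) / ln(320000/44900) = 0.3365 / 1.9639 = 0.1713
c = S₁ / A₁^z = 5 / 44900^0.1713 = 5 / 6.267 = 0.7978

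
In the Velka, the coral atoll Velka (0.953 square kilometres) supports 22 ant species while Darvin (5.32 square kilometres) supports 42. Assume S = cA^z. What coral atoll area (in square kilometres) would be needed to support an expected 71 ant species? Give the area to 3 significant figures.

z = ln(42/22) / ln(5.32/0.953) = 0.6466 / 1.7196 = 0.3760
c = 22 / 0.953^0.3760 = 22 / 0.9821 = 22.4
A = (71/22.4)^(1/0.3760) ⇒ ln A = ln(3.169)/0.3760 = 3.0677
A = e^3.0677 ≈ 21.49 square kilometres

21.5 square kilometres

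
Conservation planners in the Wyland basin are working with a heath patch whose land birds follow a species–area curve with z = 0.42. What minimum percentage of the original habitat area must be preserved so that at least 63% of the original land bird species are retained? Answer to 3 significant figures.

33.3%

Need (A_new/A_old)^0.42 = 0.63, so A_new/A_old = 0.63^(1/0.42) = 0.63^2.381
ln(A_new/A_old) = ln 0.63 / 0.42 = -0.4620 / 0.42 = -1.1001
A_new/A_old = e^-1.1001 ≈ 0.3328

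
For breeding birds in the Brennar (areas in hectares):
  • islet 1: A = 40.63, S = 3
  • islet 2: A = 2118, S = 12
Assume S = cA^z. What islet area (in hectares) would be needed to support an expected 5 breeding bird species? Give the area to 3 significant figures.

z = ln(12/3) / ln(2118/40.63) = 1.3863 / 3.9537 = 0.3506
c = 3 / 40.63^0.3506 = 3 / 3.665 = 0.8185
A = (5/0.8185)^(1/0.3506) ⇒ ln A = ln(6.109)/0.3506 = 5.1614
A = e^5.1614 ≈ 174.4 hectares

174 hectares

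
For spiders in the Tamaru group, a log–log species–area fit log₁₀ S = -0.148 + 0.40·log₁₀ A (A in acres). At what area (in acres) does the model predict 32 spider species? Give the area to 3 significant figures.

32 = 0.7112 × A^0.4  ⇒  A^0.4 = 32/0.7112 = 44.99
ln A = ln(44.99) / 0.4 = 3.8065 / 0.4 = 9.5163
A = e^9.5163 ≈ 13579 acres

13600 acres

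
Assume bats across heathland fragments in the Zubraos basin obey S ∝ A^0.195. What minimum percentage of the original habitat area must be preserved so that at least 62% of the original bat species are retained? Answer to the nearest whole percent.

Need (A_new/A_old)^0.195 = 0.62, so A_new/A_old = 0.62^(1/0.195) = 0.62^5.128
ln(A_new/A_old) = ln 0.62 / 0.195 = -0.4780 / 0.195 = -2.4515
A_new/A_old = e^-2.4515 ≈ 0.08617

9%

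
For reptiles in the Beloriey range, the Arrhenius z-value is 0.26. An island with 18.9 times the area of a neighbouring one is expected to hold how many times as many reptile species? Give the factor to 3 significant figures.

S₂/S₁ = (A₂/A₁)^z = 18.9^0.26
ln(S₂/S₁) = 0.26 × ln 18.9 = 0.26 × 2.9392 = 0.7642
S₂/S₁ = e^0.7642 ≈ 2.147

2.15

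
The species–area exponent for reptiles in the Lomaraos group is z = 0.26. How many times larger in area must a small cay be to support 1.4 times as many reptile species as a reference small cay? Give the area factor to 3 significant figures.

(A₂/A₁)^0.26 = 1.4, so A₂/A₁ = 1.4^(1/0.26) = 1.4^3.846
ln(A₂/A₁) = ln 1.4 / 0.26 = 0.3365 / 0.26 = 1.2941
A₂/A₁ = e^1.2941 ≈ 3.648

3.65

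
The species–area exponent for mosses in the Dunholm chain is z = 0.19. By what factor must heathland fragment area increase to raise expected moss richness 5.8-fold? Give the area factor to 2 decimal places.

(A₂/A₁)^0.19 = 5.8, so A₂/A₁ = 5.8^(1/0.19) = 5.8^5.263
ln(A₂/A₁) = ln 5.8 / 0.19 = 1.7579 / 0.19 = 9.2519
A₂/A₁ = e^9.2519 ≈ 10424

10424.18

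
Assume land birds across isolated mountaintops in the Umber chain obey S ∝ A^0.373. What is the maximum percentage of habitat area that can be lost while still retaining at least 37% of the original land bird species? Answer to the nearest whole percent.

Need (A_new/A_old)^0.373 = 0.37, so A_new/A_old = 0.37^(1/0.373) = 0.37^2.681
ln(A_new/A_old) = ln 0.37 / 0.373 = -0.9943 / 0.373 = -2.6656
A_new/A_old = e^-2.6656 ≈ 0.06956
Fraction that can be lost = 1 − 0.06956 = 0.9304

93%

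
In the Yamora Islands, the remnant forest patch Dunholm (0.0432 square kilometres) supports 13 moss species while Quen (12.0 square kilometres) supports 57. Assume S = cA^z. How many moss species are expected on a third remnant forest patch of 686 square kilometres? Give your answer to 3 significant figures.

165

z = ln(57/13) / ln(12/0.0432) = 1.4781 / 5.6268 = 0.2627
c = 13 / 0.0432^0.2627 = 13 / 0.4381 = 29.67
S₃ = 29.67 × 686^0.2627 = 29.67 × 5.56 ≈ 165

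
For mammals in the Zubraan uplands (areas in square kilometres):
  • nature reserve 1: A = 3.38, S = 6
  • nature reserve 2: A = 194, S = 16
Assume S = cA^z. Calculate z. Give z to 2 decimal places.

Taking logs: ln S = ln c + z ln A, so z = (ln S₂ − ln S₁)/(ln A₂ − ln A₁).
z = ln(16/6) / ln(194/3.38) = ln(2.667) / ln(57.4) = 0.9808 / 4.0500 = 0.2422

0.24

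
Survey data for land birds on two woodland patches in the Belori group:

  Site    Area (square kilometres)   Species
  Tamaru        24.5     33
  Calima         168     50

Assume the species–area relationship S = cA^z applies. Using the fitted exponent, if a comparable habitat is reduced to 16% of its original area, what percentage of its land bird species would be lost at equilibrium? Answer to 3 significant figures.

z = ln(50/33) / ln(168/24.5) = 0.4155 / 1.9253 = 0.2158
S_new/S_old = (A_new/A_old)^z = 0.16^0.2158 = exp(0.2158 × -1.8326) = 0.6733
Fraction lost = 1 − 0.6733 = 0.3267

32.7%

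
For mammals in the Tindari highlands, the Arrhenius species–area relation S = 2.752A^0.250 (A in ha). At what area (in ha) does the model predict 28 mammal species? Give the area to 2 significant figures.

11000 ha

28 = 2.752 × A^0.25  ⇒  A^0.25 = 28/2.752 = 10.17
ln A = ln(10.17) / 0.25 = 2.3199 / 0.25 = 9.2795
A = e^9.2795 ≈ 10716 ha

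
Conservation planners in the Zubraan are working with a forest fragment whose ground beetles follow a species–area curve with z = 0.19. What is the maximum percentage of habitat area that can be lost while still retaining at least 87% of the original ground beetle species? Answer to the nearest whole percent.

52%

Need (A_new/A_old)^0.19 = 0.87, so A_new/A_old = 0.87^(1/0.19) = 0.87^5.263
ln(A_new/A_old) = ln 0.87 / 0.19 = -0.1393 / 0.19 = -0.7330
A_new/A_old = e^-0.7330 ≈ 0.4805
Fraction that can be lost = 1 − 0.4805 = 0.5195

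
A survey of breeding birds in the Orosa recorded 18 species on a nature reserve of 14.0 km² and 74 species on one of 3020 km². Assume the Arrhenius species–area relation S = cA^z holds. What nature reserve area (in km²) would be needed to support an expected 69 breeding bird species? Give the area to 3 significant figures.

2310 km²

z = ln(74/18) / ln(3020/14) = 1.4137 / 5.3740 = 0.2631
c = 18 / 14^0.2631 = 18 / 2.002 = 8.99
A = (69/8.99)^(1/0.2631) ⇒ ln A = ln(7.675)/0.2631 = 7.7471
A = e^7.7471 ≈ 2315 km²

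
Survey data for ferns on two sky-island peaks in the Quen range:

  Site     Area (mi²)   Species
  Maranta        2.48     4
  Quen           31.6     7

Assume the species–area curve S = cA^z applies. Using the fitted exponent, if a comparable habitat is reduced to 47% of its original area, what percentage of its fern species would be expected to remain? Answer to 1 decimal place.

z = ln(7/4) / ln(31.6/2.48) = 0.5596 / 2.5449 = 0.2199
S_new/S_old = (A_new/A_old)^z = 0.47^0.2199 = exp(0.2199 × -0.7550) = 0.847

84.7%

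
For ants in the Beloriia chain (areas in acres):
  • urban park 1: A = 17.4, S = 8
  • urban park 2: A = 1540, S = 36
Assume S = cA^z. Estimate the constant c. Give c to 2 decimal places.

3.07

z = ln(S₂/S₁) / ln(A₂/A₁) = ln(36/8) / ln(1540/17.4) = 1.5041 / 4.4831 = 0.3355
c = S₁ / A₁^z = 8 / 17.4^0.3355 = 8 / 2.607 = 3.068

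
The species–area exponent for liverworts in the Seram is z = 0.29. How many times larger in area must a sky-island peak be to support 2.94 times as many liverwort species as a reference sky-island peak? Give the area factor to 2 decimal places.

(A₂/A₁)^0.29 = 2.94, so A₂/A₁ = 2.94^(1/0.29) = 2.94^3.448
ln(A₂/A₁) = ln 2.94 / 0.29 = 1.0784 / 0.29 = 3.7187
A₂/A₁ = e^3.7187 ≈ 41.21

41.21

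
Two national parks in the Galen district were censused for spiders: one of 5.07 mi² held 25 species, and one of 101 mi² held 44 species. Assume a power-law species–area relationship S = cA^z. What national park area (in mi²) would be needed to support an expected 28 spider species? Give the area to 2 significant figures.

z = ln(44/25) / ln(101/5.07) = 0.5653 / 2.9918 = 0.1890
c = 25 / 5.07^0.1890 = 25 / 1.359 = 18.4
A = (28/18.4)^(1/0.1890) ⇒ ln A = ln(1.522)/0.1890 = 2.2231
A = e^2.2231 ≈ 9.236 mi²

9.2 mi²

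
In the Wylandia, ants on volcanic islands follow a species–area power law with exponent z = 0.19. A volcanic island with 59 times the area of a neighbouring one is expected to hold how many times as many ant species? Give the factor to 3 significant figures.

S₂/S₁ = (A₂/A₁)^z = 59^0.19
ln(S₂/S₁) = 0.19 × ln 59 = 0.19 × 4.0775 = 0.7747
S₂/S₁ = e^0.7747 ≈ 2.17

2.17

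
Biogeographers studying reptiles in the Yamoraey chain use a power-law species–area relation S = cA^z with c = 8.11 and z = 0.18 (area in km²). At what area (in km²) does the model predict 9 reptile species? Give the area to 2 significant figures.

9 = 8.11 × A^0.18  ⇒  A^0.18 = 9/8.11 = 1.11
ln A = ln(1.11) / 0.18 = 0.1041 / 0.18 = 0.5785
A = e^0.5785 ≈ 1.783 km²

1.8 km²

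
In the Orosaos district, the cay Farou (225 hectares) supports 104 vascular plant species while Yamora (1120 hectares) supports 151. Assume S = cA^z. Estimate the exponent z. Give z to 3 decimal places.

Taking logs: ln S = ln c + z ln A, so z = (ln S₂ − ln S₁)/(ln A₂ − ln A₁).
z = ln(151/104) / ln(1120/225) = ln(1.452) / ln(4.978) = 0.3729 / 1.6050 = 0.2323

0.232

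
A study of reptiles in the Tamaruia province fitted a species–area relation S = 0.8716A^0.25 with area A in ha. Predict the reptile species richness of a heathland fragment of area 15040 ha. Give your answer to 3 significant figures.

9.65

S = 0.8716 × 15040^0.25 = 0.8716 × 11.07 ≈ 9.652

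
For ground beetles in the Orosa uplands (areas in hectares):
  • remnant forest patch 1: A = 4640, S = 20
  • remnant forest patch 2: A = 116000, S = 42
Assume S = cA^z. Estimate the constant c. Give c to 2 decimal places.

z = ln(S₂/S₁) / ln(A₂/A₁) = ln(42/20) / ln(116000/4640) = 0.7419 / 3.2189 = 0.2305
c = S₁ / A₁^z = 20 / 4640^0.2305 = 20 / 7 = 2.857

2.86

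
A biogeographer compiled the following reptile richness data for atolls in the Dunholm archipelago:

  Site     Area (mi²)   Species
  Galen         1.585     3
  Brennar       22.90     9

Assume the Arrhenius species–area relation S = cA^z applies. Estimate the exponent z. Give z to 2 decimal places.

Taking logs: ln S = ln c + z ln A, so z = (ln S₂ − ln S₁)/(ln A₂ − ln A₁).
z = ln(9/3) / ln(22.9/1.585) = ln(3) / ln(14.45) = 1.0986 / 2.6706 = 0.4114

0.41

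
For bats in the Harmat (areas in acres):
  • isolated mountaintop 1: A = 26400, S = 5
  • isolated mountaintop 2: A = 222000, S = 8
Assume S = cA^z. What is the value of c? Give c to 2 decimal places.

0.53

z = ln(S₂/S₁) / ln(A₂/A₁) = ln(8/5) / ln(222000/26400) = 0.4700 / 2.1293 = 0.2207
c = S₁ / A₁^z = 5 / 26400^0.2207 = 5 / 9.462 = 0.5284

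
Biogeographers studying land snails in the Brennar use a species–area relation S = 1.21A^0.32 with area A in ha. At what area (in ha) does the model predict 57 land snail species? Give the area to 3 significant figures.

57 = 1.21 × A^0.32  ⇒  A^0.32 = 57/1.21 = 47.11
ln A = ln(47.11) / 0.32 = 3.8524 / 0.32 = 12.0388
A = e^12.0388 ≈ 169202 ha

169000 ha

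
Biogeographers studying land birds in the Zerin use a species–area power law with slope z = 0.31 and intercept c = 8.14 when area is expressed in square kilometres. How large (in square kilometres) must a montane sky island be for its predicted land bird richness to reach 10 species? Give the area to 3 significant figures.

10 = 8.14 × A^0.31  ⇒  A^0.31 = 10/8.14 = 1.229
ln A = ln(1.229) / 0.31 = 0.2058 / 0.31 = 0.6639
A = e^0.6639 ≈ 1.942 square kilometres

1.94 square kilometres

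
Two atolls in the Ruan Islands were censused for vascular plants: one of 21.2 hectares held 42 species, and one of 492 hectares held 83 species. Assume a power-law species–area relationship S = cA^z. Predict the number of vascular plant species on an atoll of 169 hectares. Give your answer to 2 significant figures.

66

z = ln(83/42) / ln(492/21.2) = 0.6812 / 3.1445 = 0.2166
c = 42 / 21.2^0.2166 = 42 / 1.938 = 21.67
S₃ = 21.67 × 169^0.2166 = 21.67 × 3.038 ≈ 65.85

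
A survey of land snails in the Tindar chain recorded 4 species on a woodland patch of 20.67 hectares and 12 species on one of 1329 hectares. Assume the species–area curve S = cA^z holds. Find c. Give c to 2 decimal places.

1.80

z = ln(S₂/S₁) / ln(A₂/A₁) = ln(12/4) / ln(1329/20.67) = 1.0986 / 4.1635 = 0.2639
c = S₁ / A₁^z = 4 / 20.67^0.2639 = 4 / 2.224 = 1.799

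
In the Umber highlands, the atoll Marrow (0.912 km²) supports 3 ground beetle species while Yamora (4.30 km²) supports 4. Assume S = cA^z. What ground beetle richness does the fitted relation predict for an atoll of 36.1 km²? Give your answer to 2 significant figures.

5.9

z = ln(4/3) / ln(4.3/0.912) = 0.2877 / 1.5507 = 0.1855
c = 3 / 0.912^0.1855 = 3 / 0.9831 = 3.052
S₃ = 3.052 × 36.1^0.1855 = 3.052 × 1.945 ≈ 5.936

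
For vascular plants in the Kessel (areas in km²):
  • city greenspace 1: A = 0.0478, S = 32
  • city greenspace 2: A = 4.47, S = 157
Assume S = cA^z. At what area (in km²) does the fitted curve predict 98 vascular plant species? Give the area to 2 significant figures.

z = ln(157/32) / ln(4.47/0.0478) = 1.5905 / 4.5381 = 0.3505
c = 32 / 0.0478^0.3505 = 32 / 0.3445 = 92.89
A = (98/92.89)^(1/0.3505) ⇒ ln A = ln(1.055)/0.3505 = 0.1527
A = e^0.1527 ≈ 1.165 km²

1.2 km²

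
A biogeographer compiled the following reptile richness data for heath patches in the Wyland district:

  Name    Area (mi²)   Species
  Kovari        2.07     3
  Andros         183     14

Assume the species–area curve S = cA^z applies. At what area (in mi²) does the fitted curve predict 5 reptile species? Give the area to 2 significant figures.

9.2 mi²

z = ln(14/3) / ln(183/2.07) = 1.5404 / 4.4819 = 0.3437
c = 3 / 2.07^0.3437 = 3 / 1.284 = 2.336
A = (5/2.336)^(1/0.3437) ⇒ ln A = ln(2.14)/0.3437 = 2.2138
A = e^2.2138 ≈ 9.15 mi²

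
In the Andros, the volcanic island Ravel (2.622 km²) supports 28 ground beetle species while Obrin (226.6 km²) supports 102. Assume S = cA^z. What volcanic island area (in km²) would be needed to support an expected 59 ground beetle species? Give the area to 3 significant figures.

34.3 km²

z = ln(102/28) / ln(226.6/2.622) = 1.2928 / 4.4592 = 0.2899
c = 28 / 2.622^0.2899 = 28 / 1.322 = 21.17
A = (59/21.17)^(1/0.2899) ⇒ ln A = ln(2.786)/0.2899 = 3.5349
A = e^3.5349 ≈ 34.29 km²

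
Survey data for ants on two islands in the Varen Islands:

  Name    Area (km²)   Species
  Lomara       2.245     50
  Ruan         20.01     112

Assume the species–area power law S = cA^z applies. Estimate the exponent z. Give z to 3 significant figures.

Taking logs: ln S = ln c + z ln A, so z = (ln S₂ − ln S₁)/(ln A₂ − ln A₁).
z = ln(112/50) / ln(20.01/2.245) = ln(2.24) / ln(8.913) = 0.8065 / 2.1875 = 0.3687

0.369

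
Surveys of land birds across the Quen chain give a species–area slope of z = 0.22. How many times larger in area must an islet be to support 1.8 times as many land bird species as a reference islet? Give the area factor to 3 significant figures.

14.5

(A₂/A₁)^0.22 = 1.8, so A₂/A₁ = 1.8^(1/0.22) = 1.8^4.545
ln(A₂/A₁) = ln 1.8 / 0.22 = 0.5878 / 0.22 = 2.6718
A₂/A₁ = e^2.6718 ≈ 14.47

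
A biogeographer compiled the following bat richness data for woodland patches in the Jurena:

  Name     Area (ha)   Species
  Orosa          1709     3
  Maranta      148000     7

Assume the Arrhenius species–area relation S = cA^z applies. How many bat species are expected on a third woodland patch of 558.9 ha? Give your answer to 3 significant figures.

2.43

z = ln(7/3) / ln(148000/1709) = 0.8473 / 4.4613 = 0.1899
c = 3 / 1709^0.1899 = 3 / 4.111 = 0.7297
S₃ = 0.7297 × 558.9^0.1899 = 0.7297 × 3.325 ≈ 2.426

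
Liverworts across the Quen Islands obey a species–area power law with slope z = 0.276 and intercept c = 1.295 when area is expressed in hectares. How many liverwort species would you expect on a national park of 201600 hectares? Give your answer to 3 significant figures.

37.7

S = 1.295 × 201600^0.276
ln S = ln 1.295 + 0.276 × ln 201600 = 0.2585 + 0.276 × 12.2140 = 3.6296
S = e^3.6296 ≈ 37.7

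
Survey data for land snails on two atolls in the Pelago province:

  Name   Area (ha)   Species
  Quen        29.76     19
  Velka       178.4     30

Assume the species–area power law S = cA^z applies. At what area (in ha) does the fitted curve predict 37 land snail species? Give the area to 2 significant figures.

z = ln(30/19) / ln(178.4/29.76) = 0.4568 / 1.7909 = 0.2550
c = 19 / 29.76^0.2550 = 19 / 2.376 = 7.997
A = (37/7.997)^(1/0.2550) ⇒ ln A = ln(4.627)/0.2550 = 6.0063
A = e^6.0063 ≈ 406 ha

410 ha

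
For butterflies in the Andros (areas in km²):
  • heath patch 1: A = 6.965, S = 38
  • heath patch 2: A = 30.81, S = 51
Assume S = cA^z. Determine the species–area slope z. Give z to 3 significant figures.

0.198

Taking logs: ln S = ln c + z ln A, so z = (ln S₂ − ln S₁)/(ln A₂ − ln A₁).
z = ln(51/38) / ln(30.81/6.965) = ln(1.342) / ln(4.424) = 0.2942 / 1.4869 = 0.1979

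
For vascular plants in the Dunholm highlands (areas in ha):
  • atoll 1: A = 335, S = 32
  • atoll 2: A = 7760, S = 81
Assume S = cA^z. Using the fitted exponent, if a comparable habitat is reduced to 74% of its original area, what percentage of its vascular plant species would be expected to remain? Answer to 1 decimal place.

z = ln(81/32) / ln(7760/335) = 0.9287 / 3.1426 = 0.2955
S_new/S_old = (A_new/A_old)^z = 0.74^0.2955 = exp(0.2955 × -0.3011) = 0.9149

91.5%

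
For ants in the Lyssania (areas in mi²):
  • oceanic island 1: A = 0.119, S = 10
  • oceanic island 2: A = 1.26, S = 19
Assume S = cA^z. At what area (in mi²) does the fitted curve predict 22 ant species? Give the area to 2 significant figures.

z = ln(19/10) / ln(1.26/0.119) = 0.6419 / 2.3597 = 0.2720
c = 10 / 0.119^0.2720 = 10 / 0.5605 = 17.84
A = (22/17.84)^(1/0.2720) ⇒ ln A = ln(1.233)/0.2720 = 0.7701
A = e^0.7701 ≈ 2.16 mi²

2.2 mi²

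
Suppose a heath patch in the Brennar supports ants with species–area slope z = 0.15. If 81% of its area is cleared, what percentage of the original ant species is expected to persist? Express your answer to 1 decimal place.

77.9%

S_new/S_old = (A_new/A_old)^z = 0.19^0.15
= exp(0.15 × ln 0.19) = exp(0.15 × -1.6607) = exp(-0.2491) ≈ 0.7795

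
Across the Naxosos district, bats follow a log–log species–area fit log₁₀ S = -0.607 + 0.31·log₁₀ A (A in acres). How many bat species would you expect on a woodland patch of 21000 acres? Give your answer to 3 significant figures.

S = 0.2472 × 21000^0.31 = 0.2472 × 21.87 ≈ 5.406

5.41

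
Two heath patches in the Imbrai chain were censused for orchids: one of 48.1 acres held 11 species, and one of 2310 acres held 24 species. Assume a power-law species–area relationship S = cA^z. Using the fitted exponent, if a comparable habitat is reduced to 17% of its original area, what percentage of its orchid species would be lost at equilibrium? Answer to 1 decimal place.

z = ln(24/11) / ln(2310/48.1) = 0.7802 / 3.8717 = 0.2015
S_new/S_old = (A_new/A_old)^z = 0.17^0.2015 = exp(0.2015 × -1.7720) = 0.6997
Fraction lost = 1 − 0.6997 = 0.3003

30.0%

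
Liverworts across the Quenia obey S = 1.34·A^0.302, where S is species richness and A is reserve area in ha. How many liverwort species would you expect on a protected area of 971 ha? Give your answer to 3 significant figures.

S = 1.34 × 971^0.302 = 1.34 × 7.983 ≈ 10.7

10.7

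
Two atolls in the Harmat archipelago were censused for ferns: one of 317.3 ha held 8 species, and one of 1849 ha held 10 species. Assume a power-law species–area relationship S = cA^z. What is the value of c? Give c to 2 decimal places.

3.86

z = ln(S₂/S₁) / ln(A₂/A₁) = ln(10/8) / ln(1849/317.3) = 0.2231 / 1.7626 = 0.1266
c = S₁ / A₁^z = 8 / 317.3^0.1266 = 8 / 2.073 = 3.858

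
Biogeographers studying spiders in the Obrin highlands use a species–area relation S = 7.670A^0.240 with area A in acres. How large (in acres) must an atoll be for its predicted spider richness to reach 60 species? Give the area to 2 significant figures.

5300 acres

60 = 7.67 × A^0.24  ⇒  A^0.24 = 60/7.67 = 7.823
ln A = ln(7.823) / 0.24 = 2.0570 / 0.24 = 8.5709
A = e^8.5709 ≈ 5276 acres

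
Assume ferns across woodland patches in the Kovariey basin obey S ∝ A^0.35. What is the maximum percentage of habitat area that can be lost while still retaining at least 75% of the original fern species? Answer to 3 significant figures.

Need (A_new/A_old)^0.35 = 0.75, so A_new/A_old = 0.75^(1/0.35) = 0.75^2.857
ln(A_new/A_old) = ln 0.75 / 0.35 = -0.2877 / 0.35 = -0.8219
A_new/A_old = e^-0.8219 ≈ 0.4396
Fraction that can be lost = 1 − 0.4396 = 0.5604

56.0%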